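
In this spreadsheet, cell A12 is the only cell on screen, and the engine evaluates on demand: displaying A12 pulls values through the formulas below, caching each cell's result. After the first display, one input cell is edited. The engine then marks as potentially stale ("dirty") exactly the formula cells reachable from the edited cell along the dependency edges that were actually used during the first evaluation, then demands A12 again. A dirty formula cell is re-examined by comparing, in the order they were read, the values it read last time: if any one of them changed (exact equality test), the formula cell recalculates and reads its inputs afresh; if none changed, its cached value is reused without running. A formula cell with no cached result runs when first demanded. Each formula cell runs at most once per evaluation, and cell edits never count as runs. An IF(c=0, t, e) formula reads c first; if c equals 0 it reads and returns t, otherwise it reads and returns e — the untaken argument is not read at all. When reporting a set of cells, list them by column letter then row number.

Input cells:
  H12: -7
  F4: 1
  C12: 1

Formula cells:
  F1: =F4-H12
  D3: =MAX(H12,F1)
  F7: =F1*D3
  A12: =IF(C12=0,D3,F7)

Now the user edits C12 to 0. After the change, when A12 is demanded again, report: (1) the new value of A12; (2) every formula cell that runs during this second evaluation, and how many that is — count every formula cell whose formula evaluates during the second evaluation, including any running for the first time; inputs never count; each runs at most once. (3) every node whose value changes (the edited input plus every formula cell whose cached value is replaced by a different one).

A12 now evaluates to 8.
Run set: A12 (1 run).
Changed values: A12, C12.

Initial pass — values computed on the first demand:
  F1 = 1 - -7 = 8
  D3 = MAX(-7, 8) = 8
  F7 = 8 * 8 = 64
  A12 = IF(C12=0: C12=1 -> else branch F7) = 64

Second demand — change propagation:
  A12: re-runs because C12 1->0; new result 8.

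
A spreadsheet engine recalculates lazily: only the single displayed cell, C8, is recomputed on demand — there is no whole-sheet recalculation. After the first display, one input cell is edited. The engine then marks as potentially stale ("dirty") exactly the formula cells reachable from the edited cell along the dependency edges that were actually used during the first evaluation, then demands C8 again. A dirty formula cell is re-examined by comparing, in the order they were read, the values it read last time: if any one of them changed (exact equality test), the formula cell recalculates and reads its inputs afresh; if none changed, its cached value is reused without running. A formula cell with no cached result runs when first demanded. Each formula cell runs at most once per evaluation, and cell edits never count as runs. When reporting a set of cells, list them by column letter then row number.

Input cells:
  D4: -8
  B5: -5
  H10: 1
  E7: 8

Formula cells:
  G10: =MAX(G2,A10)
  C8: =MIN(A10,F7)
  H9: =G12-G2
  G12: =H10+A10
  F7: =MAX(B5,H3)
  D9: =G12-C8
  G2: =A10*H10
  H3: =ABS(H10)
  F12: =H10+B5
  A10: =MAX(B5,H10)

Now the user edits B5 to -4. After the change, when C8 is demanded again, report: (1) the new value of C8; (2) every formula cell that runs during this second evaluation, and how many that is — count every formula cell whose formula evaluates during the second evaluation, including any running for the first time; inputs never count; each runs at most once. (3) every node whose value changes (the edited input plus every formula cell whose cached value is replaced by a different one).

First evaluation (everything demanded from the output):
  A10 = MAX(-5, 1) = 1
  H3 = ABS(1) = 1
  F7 = MAX(-5, 1) = 1
  C8 = MIN(1, 1) = 1

Propagation after the edit:
  A10: runs — B5 -5->-4; result 1 (same value as before).
  F7: runs — B5 -5->-4; result 1 (same value as before).
  C8: checked — values it read are unchanged (A10 unchanged, F7 unchanged); reused cached 1 without running.

Key observation: the cutoff stops propagation at C8 — its inputs' values are unchanged, so it reuses its cache.

New value of C8: 1.
Formula cells that run: A10, F7 — 2 in total.
Values that change: B5.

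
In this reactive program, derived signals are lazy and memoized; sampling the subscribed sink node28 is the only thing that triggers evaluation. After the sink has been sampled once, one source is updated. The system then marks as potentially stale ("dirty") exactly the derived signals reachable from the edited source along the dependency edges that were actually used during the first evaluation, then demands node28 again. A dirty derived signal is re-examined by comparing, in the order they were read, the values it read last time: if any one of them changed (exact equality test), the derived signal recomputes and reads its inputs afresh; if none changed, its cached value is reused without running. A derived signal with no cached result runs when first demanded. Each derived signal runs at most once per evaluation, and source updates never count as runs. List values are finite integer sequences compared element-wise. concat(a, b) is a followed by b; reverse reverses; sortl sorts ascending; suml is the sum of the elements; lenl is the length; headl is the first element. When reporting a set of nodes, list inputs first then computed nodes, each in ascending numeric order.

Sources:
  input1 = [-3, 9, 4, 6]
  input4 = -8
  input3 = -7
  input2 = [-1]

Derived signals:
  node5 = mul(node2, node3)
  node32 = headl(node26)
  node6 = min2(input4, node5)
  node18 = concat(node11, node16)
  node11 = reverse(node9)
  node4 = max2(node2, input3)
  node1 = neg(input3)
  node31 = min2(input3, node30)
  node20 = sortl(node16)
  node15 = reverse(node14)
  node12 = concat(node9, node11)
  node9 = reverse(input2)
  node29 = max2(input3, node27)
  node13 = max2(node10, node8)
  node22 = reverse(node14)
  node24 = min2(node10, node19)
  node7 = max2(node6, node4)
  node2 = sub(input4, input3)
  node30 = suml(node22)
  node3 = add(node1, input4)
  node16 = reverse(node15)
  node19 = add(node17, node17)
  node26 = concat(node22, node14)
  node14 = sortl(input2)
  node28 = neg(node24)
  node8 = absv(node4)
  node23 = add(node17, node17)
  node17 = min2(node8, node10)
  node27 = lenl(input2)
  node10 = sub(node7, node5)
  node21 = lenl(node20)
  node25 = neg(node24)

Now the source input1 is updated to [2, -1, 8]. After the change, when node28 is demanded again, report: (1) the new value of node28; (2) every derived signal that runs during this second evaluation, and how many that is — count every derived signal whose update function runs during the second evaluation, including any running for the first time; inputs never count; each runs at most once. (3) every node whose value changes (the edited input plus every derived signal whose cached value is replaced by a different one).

Demanding node28 again yields 4.
0 derived signals run: none.
The nodes whose values change: input1.
Note the shortcut — nothing in the graph depends on input1 at all, so no recomputation happens.

First demand of the output computes:
  node1 = neg(-7) = 7
  node2 = sub(-8, -7) = -1
  node3 = add(7, -8) = -1
  node4 = max2(-1, -7) = -1
  node5 = mul(-1, -1) = 1
  node6 = min2(-8, 1) = -8
  node7 = max2(-8, -1) = -1
  node8 = absv(-1) = 1
  node10 = sub(-1, 1) = -2
  node17 = min2(1, -2) = -2
  node19 = add(-2, -2) = -4
  node24 = min2(-2, -4) = -4
  node28 = neg(-4) = 4

After the edit, cleaning proceeds:
  no node depends on input1 at all; the second demand re-runs nothing.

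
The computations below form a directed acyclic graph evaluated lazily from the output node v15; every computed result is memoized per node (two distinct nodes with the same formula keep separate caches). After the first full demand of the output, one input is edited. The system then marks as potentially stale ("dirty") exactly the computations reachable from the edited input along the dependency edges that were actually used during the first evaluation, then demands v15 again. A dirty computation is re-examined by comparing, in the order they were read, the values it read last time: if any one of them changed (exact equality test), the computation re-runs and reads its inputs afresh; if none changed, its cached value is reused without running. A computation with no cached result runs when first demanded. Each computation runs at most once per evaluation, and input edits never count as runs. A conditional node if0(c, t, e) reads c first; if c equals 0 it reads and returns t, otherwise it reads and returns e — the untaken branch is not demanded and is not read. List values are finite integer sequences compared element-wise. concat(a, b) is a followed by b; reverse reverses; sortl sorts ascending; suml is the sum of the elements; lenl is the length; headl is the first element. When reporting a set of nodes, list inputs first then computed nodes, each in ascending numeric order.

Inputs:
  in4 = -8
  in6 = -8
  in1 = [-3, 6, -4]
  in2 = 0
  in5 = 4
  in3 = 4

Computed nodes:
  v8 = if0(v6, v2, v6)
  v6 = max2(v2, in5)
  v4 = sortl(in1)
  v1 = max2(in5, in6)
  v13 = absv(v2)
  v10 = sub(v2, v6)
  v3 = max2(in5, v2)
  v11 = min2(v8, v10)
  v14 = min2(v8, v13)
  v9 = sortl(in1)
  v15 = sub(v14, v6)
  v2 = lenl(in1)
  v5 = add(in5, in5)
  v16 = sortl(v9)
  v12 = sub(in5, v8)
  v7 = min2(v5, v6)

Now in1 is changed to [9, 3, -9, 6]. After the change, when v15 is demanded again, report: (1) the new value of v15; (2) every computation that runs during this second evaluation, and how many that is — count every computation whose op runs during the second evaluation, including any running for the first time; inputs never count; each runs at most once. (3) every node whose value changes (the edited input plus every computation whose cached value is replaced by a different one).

Demanding v15 again yields 0.
5 computations run: v2, v6, v13, v14, v15.
The nodes whose values change: in1, v2, v13, v14, v15.
Note where the cutoff bites: v8 is checked, finds nothing changed, and keeps its cache.

First demand of the output computes:
  v2 = lenl([-3, 6, -4]) = 3
  v6 = max2(3, 4) = 4
  v8 = if0(v6=4 -> else branch v6) = 4
  v13 = absv(3) = 3
  v14 = min2(4, 3) = 3
  v15 = sub(3, 4) = -1

After the edit, cleaning proceeds:
  v2: a read changed (in1 [-3, 6, -4]->[9, 3, -9, 6]) — executes, giving 4.
  v6: a read changed (v2 3->4) — executes, giving 4 — identical to its old value.
  v8: dirty, but its reads are unchanged (v6 unchanged, v6 unchanged); cached 4 stands.
  v13: a read changed (v2 3->4) — executes, giving 4.
  v14: a read changed (v13 3->4) — executes, giving 4.
  v15: a read changed (v14 3->4) — executes, giving 0.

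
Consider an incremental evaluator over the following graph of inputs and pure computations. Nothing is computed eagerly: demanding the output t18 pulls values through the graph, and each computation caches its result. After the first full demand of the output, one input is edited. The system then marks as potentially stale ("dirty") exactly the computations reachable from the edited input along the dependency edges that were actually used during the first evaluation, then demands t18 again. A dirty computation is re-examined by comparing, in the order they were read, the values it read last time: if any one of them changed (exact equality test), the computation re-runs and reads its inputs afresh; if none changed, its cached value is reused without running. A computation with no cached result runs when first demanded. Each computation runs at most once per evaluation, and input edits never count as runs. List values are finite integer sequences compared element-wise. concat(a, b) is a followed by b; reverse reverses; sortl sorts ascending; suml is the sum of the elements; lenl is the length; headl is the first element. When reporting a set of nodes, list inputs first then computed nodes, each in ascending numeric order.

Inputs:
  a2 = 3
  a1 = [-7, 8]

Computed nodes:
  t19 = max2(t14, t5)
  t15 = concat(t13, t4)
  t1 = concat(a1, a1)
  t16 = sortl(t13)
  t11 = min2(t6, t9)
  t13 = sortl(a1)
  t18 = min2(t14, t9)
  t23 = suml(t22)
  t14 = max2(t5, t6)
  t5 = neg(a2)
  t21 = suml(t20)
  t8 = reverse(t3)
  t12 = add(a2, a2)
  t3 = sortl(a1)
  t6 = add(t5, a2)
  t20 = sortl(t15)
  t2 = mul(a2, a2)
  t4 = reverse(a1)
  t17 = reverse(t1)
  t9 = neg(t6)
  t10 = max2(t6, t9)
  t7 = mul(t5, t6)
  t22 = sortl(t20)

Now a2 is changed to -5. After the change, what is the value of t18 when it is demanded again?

t18 now evaluates to 0.
The important point: at t9 every value read last time is unchanged, so the dirty flag clears without a run.

Initial pass — values computed on the first demand:
  t5 = neg(3) = -3
  t6 = add(-3, 3) = 0
  t9 = neg(0) = 0
  t14 = max2(-3, 0) = 0
  t18 = min2(0, 0) = 0

Second demand — change propagation:
  t5: re-runs because a2 3->-5; new result 5.
  t6: re-runs because t5 -3->5; a2 3->-5; new result 0 (unchanged).
  t9: re-examined; everything it read last time is the same (t6 unchanged) — cache 0 kept, no run.
  t14: re-runs because t5 -3->5; new result 5.
  t18: re-runs because t14 0->5; new result 0 (unchanged).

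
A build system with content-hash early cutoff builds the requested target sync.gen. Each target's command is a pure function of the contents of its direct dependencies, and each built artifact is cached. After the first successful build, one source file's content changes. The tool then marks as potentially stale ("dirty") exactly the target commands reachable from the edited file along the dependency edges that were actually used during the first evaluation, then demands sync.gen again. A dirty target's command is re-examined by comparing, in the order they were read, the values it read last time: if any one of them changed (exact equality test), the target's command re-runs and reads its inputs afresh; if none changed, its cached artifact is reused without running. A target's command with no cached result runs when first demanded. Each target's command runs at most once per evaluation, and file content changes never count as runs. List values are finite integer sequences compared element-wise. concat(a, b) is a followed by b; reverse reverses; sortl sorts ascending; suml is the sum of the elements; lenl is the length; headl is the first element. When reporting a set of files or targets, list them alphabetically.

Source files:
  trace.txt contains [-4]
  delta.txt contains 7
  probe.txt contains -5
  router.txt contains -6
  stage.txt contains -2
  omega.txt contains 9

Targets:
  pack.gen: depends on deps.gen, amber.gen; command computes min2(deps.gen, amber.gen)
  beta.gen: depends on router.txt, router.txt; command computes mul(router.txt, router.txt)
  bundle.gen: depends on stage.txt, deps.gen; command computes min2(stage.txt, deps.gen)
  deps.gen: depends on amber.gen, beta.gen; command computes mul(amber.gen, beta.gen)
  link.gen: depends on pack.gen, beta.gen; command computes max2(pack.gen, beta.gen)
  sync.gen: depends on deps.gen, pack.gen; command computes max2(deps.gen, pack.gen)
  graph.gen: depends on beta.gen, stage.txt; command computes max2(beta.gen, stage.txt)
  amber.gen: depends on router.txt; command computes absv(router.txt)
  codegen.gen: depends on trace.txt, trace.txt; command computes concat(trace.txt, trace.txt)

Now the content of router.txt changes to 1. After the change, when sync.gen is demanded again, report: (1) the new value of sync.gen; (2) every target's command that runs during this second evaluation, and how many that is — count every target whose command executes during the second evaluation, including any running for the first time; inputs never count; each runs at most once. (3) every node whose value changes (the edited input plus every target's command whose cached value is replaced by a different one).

First evaluation (everything demanded from the output):
  amber.gen = absv(-6) = 6
  beta.gen = mul(-6, -6) = 36
  deps.gen = mul(6, 36) = 216
  pack.gen = min2(216, 6) = 6
  sync.gen = max2(216, 6) = 216

Propagation after the edit:
  amber.gen: runs — router.txt -6->1; result 1.
  beta.gen: runs — router.txt -6->1; router.txt -6->1; result 1.
  deps.gen: runs — amber.gen 6->1; beta.gen 36->1; result 1.
  pack.gen: runs — deps.gen 216->1; amber.gen 6->1; result 1.
  sync.gen: runs — deps.gen 216->1; pack.gen 6->1; result 1.

New value of sync.gen: 1.
Target commands that run: amber.gen, beta.gen, deps.gen, pack.gen, sync.gen — 5 in total.
Values that change: amber.gen, beta.gen, deps.gen, pack.gen, router.txt, sync.gen.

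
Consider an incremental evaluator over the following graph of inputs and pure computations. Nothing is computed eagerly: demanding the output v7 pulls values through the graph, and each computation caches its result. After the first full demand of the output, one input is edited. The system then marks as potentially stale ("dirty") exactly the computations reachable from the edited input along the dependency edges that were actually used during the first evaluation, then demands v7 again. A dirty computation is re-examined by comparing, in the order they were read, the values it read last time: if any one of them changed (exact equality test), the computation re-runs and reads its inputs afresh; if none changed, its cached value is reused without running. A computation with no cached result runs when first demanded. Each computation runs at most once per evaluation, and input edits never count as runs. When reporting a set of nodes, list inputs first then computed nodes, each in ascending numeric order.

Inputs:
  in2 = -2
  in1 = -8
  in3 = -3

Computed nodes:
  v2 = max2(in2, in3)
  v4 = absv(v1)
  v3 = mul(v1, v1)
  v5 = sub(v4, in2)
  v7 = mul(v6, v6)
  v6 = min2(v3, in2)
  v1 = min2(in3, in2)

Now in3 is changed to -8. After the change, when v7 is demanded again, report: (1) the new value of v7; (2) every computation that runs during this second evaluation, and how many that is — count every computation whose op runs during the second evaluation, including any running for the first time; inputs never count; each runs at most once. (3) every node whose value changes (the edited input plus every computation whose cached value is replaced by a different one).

v7 now evaluates to 4.
Run set: v1, v3, v6 (3 run).
Changed values: in3, v1, v3.
The important point: v6 recomputes to an identical value, and the output ends up unchanged.

Initial pass — values computed on the first demand:
  v1 = min2(-3, -2) = -3
  v3 = mul(-3, -3) = 9
  v6 = min2(9, -2) = -2
  v7 = mul(-2, -2) = 4

Second demand — change propagation:
  v1: re-runs because in3 -3->-8; new result -8.
  v3: re-runs because v1 -3->-8; v1 -3->-8; new result 64.
  v6: re-runs because v3 9->64; new result -2 (unchanged).
  v7: re-examined; everything it read last time is the same (v6 unchanged, v6 unchanged) — cache 4 kept, no run.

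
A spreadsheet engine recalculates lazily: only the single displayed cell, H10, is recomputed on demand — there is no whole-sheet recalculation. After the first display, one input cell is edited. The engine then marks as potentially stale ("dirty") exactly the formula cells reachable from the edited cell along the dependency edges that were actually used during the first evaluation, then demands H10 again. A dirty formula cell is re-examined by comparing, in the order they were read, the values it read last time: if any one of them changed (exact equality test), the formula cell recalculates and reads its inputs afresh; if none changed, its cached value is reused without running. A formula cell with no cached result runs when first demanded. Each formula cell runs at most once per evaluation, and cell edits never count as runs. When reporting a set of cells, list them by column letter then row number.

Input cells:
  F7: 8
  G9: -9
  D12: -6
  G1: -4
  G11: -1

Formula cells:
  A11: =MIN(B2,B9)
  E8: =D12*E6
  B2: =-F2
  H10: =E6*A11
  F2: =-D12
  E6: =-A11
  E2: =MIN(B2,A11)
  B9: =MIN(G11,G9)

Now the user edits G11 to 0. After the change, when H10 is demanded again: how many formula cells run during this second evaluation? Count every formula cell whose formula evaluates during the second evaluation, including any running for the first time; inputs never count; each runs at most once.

Formula cells that run: B9 — 1 in total.
Key observation: the change is absorbed at B9 — it re-runs but produces the same value, and the output's value is unchanged.

First evaluation (everything demanded from the output):
  B9 = MIN(-1, -9) = -9
  F2 = -(-6) = 6
  B2 = -(6) = -6
  A11 = MIN(-6, -9) = -9
  E6 = -(-9) = 9
  H10 = 9 * -9 = -81

Propagation after the edit:
  B9: runs — G11 -1->0; result -9 (same value as before).
  A11: checked — values it read are unchanged (B2 unchanged, B9 unchanged); reused cached -9 without running.
  E6: checked — values it read are unchanged (A11 unchanged); reused cached 9 without running.
  H10: checked — values it read are unchanged (E6 unchanged, A11 unchanged); reused cached -81 without running.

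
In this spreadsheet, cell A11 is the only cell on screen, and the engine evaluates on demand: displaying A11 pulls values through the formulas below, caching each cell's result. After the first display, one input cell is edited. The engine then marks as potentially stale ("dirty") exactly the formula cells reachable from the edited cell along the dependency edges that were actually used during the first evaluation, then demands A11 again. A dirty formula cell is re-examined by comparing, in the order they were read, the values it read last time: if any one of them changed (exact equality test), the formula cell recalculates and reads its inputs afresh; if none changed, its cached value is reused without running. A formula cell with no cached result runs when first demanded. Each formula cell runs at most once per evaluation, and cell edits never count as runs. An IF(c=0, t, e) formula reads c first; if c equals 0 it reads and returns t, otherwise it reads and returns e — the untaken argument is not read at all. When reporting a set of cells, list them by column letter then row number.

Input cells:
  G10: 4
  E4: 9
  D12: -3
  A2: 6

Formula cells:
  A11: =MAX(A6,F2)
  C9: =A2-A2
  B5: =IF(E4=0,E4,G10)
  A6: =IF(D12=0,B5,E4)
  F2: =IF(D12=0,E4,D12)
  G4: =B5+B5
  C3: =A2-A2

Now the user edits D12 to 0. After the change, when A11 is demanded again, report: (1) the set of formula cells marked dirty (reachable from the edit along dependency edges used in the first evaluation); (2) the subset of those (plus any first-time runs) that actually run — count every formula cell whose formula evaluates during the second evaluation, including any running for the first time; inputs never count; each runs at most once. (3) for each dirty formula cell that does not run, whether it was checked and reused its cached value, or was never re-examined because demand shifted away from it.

Dirty set: A6, A11, F2.
Run set: A6, A11, B5, F2 (4 run).
All dirty formula cells ended up running.
The important point: the flipped condition pulls in fresh nodes; B5 runs for the first time.

Initial pass — values computed on the first demand:
  A6 = IF(D12=0: D12=-3 -> else branch E4) = 9
  F2 = IF(D12=0: D12=-3 -> else branch D12) = -3
  A11 = MAX(9, -3) = 9

Second demand — change propagation:
  B5: newly demanded (no cache) — executes and yields 4.
  A6: re-runs because D12 -3->0; new result 4.
  F2: re-runs because D12 -3->0; D12 -3->0; new result 9.
  A11: re-runs because A6 9->4; F2 -3->9; new result 9 (unchanged).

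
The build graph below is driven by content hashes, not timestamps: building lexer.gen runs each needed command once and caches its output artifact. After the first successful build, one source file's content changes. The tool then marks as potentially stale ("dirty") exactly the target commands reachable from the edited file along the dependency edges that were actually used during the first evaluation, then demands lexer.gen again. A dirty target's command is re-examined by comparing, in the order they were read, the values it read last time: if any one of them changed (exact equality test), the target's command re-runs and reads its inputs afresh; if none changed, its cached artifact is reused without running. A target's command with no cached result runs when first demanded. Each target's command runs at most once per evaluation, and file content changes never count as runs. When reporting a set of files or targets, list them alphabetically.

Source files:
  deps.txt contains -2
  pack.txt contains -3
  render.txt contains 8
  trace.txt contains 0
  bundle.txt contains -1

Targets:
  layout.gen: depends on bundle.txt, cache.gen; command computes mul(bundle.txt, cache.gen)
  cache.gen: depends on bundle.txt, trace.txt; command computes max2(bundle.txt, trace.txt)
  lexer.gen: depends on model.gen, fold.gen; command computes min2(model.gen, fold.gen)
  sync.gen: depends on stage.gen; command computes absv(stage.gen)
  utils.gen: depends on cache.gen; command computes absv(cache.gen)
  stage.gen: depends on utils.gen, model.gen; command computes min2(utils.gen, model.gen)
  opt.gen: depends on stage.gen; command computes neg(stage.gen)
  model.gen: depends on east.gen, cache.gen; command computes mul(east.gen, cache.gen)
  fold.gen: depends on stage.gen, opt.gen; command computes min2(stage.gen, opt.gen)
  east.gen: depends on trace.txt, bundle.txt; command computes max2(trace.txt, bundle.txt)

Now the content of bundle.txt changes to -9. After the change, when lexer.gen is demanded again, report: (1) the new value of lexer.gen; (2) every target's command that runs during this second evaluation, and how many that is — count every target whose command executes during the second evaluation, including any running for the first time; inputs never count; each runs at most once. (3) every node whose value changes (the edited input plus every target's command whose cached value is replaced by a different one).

lexer.gen now evaluates to 0.
Run set: cache.gen, east.gen (2 run).
Changed values: bundle.txt.
The important point: at model.gen every value read last time is unchanged, so the dirty flag clears without a run.

Initial pass — values computed on the first demand:
  cache.gen = max2(-1, 0) = 0
  east.gen = max2(0, -1) = 0
  model.gen = mul(0, 0) = 0
  utils.gen = absv(0) = 0
  stage.gen = min2(0, 0) = 0
  opt.gen = neg(0) = 0
  fold.gen = min2(0, 0) = 0
  lexer.gen = min2(0, 0) = 0

Second demand — change propagation:
  cache.gen: re-runs because bundle.txt -1->-9; new result 0 (unchanged).
  east.gen: re-runs because bundle.txt -1->-9; new result 0 (unchanged).
  model.gen: re-examined; everything it read last time is the same (east.gen unchanged, cache.gen unchanged) — cache 0 kept, no run.
  utils.gen: re-examined; everything it read last time is the same (cache.gen unchanged) — cache 0 kept, no run.
  stage.gen: re-examined; everything it read last time is the same (utils.gen unchanged, model.gen unchanged) — cache 0 kept, no run.
  opt.gen: re-examined; everything it read last time is the same (stage.gen unchanged) — cache 0 kept, no run.
  fold.gen: re-examined; everything it read last time is the same (stage.gen unchanged, opt.gen unchanged) — cache 0 kept, no run.
  lexer.gen: re-examined; everything it read last time is the same (model.gen unchanged, fold.gen unchanged) — cache 0 kept, no run.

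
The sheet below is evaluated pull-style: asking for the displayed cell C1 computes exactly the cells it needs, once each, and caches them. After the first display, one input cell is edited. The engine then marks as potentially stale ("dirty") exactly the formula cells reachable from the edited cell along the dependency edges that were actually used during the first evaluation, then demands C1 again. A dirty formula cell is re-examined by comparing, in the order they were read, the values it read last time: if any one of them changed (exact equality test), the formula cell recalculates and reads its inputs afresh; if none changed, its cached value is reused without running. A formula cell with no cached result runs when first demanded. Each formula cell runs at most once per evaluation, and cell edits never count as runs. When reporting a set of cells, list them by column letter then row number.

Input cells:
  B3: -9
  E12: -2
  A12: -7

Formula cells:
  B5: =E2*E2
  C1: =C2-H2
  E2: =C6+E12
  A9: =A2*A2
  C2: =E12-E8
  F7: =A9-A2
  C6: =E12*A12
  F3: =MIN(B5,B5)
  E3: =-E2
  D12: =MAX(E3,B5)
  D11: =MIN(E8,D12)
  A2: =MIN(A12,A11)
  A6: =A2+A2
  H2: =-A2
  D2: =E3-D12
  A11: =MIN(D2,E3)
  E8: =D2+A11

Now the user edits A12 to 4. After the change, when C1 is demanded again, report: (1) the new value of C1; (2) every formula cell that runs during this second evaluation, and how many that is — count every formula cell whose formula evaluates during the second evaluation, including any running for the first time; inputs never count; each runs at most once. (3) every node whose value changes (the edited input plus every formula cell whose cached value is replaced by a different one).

Demanding C1 again yields 88.
12 formula cells run: A2, A11, B5, C1, C2, C6, D2, D12, E2, E3, E8, H2.
The nodes whose values change: A2, A11, A12, B5, C1, C2, C6, D2, D12, E2, E3, E8, H2.

First demand of the output computes:
  C6 = -2 * -7 = 14
  E2 = 14 + -2 = 12
  B5 = 12 * 12 = 144
  E3 = -(12) = -12
  D12 = MAX(-12, 144) = 144
  D2 = -12 - 144 = -156
  A11 = MIN(-156, -12) = -156
  A2 = MIN(-7, -156) = -156
  E8 = -156 + -156 = -312
  C2 = -2 - -312 = 310
  H2 = -(-156) = 156
  C1 = 310 - 156 = 154

After the edit, cleaning proceeds:
  C6: a read changed (A12 -7->4) — executes, giving -8.
  E2: a read changed (C6 14->-8) — executes, giving -10.
  B5: a read changed (E2 12->-10; E2 12->-10) — executes, giving 100.
  E3: a read changed (E2 12->-10) — executes, giving 10.
  D12: a read changed (E3 -12->10; B5 144->100) — executes, giving 100.
  D2: a read changed (E3 -12->10; D12 144->100) — executes, giving -90.
  A11: a read changed (D2 -156->-90; E3 -12->10) — executes, giving -90.
  A2: a read changed (A12 -7->4; A11 -156->-90) — executes, giving -90.
  E8: a read changed (D2 -156->-90; A11 -156->-90) — executes, giving -180.
  C2: a read changed (E8 -312->-180) — executes, giving 178.
  H2: a read changed (A2 -156->-90) — executes, giving 90.
  C1: a read changed (C2 310->178; H2 156->90) — executes, giving 88.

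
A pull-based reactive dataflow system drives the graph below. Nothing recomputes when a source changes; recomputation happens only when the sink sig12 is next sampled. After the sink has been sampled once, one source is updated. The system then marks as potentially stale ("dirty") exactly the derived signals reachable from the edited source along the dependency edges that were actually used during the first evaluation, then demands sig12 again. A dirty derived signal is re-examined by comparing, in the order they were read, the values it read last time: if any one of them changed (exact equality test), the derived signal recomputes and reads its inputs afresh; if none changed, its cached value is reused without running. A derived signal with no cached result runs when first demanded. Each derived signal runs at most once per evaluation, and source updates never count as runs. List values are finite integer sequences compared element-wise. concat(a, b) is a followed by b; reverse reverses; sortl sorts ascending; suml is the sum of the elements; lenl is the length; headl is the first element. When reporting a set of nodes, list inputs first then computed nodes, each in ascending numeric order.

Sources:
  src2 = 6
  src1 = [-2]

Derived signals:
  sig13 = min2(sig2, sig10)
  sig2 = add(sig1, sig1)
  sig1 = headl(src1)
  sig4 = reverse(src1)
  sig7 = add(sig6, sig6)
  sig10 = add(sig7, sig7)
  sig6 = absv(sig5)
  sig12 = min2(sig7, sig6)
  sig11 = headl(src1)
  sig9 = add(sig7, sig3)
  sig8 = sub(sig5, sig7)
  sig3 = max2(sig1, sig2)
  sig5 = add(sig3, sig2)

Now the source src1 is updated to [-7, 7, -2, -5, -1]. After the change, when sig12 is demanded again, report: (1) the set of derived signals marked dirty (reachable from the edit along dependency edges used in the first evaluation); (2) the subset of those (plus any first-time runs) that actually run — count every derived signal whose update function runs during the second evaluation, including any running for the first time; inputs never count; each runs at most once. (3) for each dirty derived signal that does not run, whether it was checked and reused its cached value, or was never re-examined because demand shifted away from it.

Marked dirty: sig1, sig2, sig3, sig5, sig6, sig7, sig12.
Derived signals that run: sig1, sig2, sig3, sig5, sig6, sig7, sig12 — 7 in total.
Every dirty derived signal ran.

First evaluation (everything demanded from the output):
  sig1 = headl([-2]) = -2
  sig2 = add(-2, -2) = -4
  sig3 = max2(-2, -4) = -2
  sig5 = add(-2, -4) = -6
  sig6 = absv(-6) = 6
  sig7 = add(6, 6) = 12
  sig12 = min2(12, 6) = 6

Propagation after the edit:
  sig1: runs — src1 [-2]->[-7, 7, -2, -5, -1]; result -7.
  sig2: runs — sig1 -2->-7; sig1 -2->-7; result -14.
  sig3: runs — sig1 -2->-7; sig2 -4->-14; result -7.
  sig5: runs — sig3 -2->-7; sig2 -4->-14; result -21.
  sig6: runs — sig5 -6->-21; result 21.
  sig7: runs — sig6 6->21; sig6 6->21; result 42.
  sig12: runs — sig7 12->42; sig6 6->21; result 21.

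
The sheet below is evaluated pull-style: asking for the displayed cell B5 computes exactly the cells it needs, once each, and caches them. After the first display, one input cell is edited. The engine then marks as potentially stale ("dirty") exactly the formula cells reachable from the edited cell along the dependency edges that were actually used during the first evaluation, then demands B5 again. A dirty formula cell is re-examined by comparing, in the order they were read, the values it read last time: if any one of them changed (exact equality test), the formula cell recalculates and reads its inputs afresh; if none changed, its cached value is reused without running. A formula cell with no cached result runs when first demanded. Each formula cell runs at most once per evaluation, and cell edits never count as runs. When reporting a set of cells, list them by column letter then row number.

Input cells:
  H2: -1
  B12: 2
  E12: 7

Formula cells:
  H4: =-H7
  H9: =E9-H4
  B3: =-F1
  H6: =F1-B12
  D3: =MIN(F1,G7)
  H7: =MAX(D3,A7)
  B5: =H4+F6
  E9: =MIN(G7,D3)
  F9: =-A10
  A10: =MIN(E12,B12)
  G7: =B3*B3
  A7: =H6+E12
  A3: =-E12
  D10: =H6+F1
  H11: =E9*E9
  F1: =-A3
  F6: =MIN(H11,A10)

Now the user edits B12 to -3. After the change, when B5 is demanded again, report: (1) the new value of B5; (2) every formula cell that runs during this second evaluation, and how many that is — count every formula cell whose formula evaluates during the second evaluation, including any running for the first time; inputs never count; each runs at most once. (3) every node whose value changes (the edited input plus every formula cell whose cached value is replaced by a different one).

Demanding B5 again yields -20.
7 formula cells run: A7, A10, B5, F6, H4, H6, H7.
The nodes whose values change: A7, A10, B5, B12, F6, H4, H6, H7.

First demand of the output computes:
  A3 = -(7) = -7
  A10 = MIN(7, 2) = 2
  F1 = -(-7) = 7
  B3 = -(7) = -7
  G7 = -7 * -7 = 49
  D3 = MIN(7, 49) = 7
  E9 = MIN(49, 7) = 7
  H6 = 7 - 2 = 5
  A7 = 5 + 7 = 12
  H7 = MAX(7, 12) = 12
  H4 = -(12) = -12
  H11 = 7 * 7 = 49
  F6 = MIN(49, 2) = 2
  B5 = -12 + 2 = -10

After the edit, cleaning proceeds:
  A10: a read changed (B12 2->-3) — executes, giving -3.
  F6: a read changed (A10 2->-3) — executes, giving -3.
  H6: a read changed (B12 2->-3) — executes, giving 10.
  A7: a read changed (H6 5->10) — executes, giving 17.
  H7: a read changed (A7 12->17) — executes, giving 17.
  H4: a read changed (H7 12->17) — executes, giving -17.
  B5: a read changed (H4 -12->-17; F6 2->-3) — executes, giving -20.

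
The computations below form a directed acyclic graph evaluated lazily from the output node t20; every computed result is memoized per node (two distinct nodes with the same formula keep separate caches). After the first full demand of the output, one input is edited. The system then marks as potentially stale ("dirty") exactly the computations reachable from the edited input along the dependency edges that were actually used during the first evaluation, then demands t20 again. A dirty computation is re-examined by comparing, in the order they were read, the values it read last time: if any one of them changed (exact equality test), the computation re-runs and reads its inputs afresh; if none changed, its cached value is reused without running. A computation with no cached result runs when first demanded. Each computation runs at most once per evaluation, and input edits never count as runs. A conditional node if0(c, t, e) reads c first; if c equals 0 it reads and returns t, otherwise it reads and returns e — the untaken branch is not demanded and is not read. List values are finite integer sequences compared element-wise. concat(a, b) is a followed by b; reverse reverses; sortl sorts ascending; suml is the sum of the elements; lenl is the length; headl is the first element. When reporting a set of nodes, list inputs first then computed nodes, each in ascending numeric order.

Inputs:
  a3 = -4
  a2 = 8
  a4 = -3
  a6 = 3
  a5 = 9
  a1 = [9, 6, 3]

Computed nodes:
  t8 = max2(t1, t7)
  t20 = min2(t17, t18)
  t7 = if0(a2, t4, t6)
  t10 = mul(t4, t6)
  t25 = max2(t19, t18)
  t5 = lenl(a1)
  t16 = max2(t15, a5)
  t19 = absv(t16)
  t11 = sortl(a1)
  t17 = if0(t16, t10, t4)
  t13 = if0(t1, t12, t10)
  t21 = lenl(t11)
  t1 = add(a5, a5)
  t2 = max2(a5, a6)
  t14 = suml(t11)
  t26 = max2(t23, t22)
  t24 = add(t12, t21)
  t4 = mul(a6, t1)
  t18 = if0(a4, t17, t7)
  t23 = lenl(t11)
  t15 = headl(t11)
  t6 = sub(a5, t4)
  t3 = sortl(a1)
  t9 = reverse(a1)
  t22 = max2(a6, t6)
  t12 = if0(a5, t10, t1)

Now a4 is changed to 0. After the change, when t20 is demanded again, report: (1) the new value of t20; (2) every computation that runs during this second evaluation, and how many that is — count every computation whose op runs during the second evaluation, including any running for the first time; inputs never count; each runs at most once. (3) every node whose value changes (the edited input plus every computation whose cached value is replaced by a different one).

First demand of the output computes:
  t1 = add(9, 9) = 18
  t4 = mul(3, 18) = 54
  t6 = sub(9, 54) = -45
  t7 = if0(a2=8 -> else branch t6) = -45
  t11 = sortl([9, 6, 3]) = [3, 6, 9]
  t15 = headl([3, 6, 9]) = 3
  t16 = max2(3, 9) = 9
  t17 = if0(t16=9 -> else branch t4) = 54
  t18 = if0(a4=-3 -> else branch t7) = -45
  t20 = min2(54, -45) = -45

After the edit, cleaning proceeds:
  t18: a read changed (a4 -3->0) — executes, giving 54.
  t20: a read changed (t18 -45->54) — executes, giving 54.

Demanding t20 again yields 54.
2 computations run: t18, t20.
The nodes whose values change: a4, t18, t20.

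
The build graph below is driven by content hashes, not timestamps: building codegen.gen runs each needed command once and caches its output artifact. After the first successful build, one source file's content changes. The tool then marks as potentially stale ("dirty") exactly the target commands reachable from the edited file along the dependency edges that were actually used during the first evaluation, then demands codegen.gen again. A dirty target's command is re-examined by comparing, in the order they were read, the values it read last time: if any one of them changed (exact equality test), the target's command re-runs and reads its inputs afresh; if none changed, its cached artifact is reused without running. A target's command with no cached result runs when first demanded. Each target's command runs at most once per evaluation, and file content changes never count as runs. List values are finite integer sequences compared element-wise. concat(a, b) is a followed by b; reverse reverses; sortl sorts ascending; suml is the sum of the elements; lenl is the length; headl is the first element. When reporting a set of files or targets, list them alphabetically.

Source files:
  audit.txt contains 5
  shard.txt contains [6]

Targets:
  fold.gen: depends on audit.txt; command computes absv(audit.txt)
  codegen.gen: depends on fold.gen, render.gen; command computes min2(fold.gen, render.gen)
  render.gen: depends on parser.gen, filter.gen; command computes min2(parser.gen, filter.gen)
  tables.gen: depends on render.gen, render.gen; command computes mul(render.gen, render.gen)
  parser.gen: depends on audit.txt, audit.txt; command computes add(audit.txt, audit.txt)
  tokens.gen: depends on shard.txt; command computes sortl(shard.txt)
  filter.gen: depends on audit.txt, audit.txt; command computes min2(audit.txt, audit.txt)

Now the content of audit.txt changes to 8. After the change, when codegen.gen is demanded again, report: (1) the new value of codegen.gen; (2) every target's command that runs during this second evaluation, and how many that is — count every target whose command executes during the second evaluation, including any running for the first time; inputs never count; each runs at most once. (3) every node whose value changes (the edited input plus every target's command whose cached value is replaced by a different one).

Initial pass — values computed on the first demand:
  filter.gen = min2(5, 5) = 5
  fold.gen = absv(5) = 5
  parser.gen = add(5, 5) = 10
  render.gen = min2(10, 5) = 5
  codegen.gen = min2(5, 5) = 5

Second demand — change propagation:
  filter.gen: re-runs because audit.txt 5->8; audit.txt 5->8; new result 8.
  fold.gen: re-runs because audit.txt 5->8; new result 8.
  parser.gen: re-runs because audit.txt 5->8; audit.txt 5->8; new result 16.
  render.gen: re-runs because parser.gen 10->16; filter.gen 5->8; new result 8.
  codegen.gen: re-runs because fold.gen 5->8; render.gen 5->8; new result 8.

codegen.gen now evaluates to 8.
Run set: codegen.gen, filter.gen, fold.gen, parser.gen, render.gen (5 run).
Changed values: audit.txt, codegen.gen, filter.gen, fold.gen, parser.gen, render.gen.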